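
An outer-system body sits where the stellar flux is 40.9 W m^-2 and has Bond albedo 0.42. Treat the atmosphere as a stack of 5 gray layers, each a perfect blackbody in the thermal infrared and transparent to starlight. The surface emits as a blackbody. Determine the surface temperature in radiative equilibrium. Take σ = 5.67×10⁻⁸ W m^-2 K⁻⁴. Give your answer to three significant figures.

158 K

The effective emission temperature is T_e = [S(1−α)/(4σ)]^¼ = 101.1 K.
Layer-by-layer balance gives σT_s⁴ = (N+1)σT_e⁴, so T_s = 6^¼·101.1 = 158.3 K.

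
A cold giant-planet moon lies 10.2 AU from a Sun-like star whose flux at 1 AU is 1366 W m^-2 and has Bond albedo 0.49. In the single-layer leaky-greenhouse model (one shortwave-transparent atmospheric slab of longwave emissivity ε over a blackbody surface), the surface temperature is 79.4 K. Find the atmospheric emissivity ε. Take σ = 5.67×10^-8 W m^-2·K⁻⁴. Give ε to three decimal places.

0.514

Flux at the orbit: S = 1366/(10.2)² = 13.13 W m^-2.
TOA balance gives T_e = 73.71 K.
Inverting T_s⁴ = 2T_e⁴/(2−ε): (T_e/T_s)⁴ = 0.7428, so ε = 2(1 − 0.7428) = 0.5143.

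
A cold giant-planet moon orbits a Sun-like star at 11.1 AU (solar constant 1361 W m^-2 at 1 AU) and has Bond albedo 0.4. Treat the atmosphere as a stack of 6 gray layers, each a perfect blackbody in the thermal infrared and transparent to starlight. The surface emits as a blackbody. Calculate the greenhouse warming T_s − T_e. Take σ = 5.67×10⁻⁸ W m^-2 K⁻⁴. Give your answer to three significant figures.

46.1 K

By the inverse-square law, S = 1361/11.1² = 11.05 W m^-2.
Top-of-atmosphere balance: σT_e⁴ = S(1−α)/4 = 1.657 W m^-2 → T_e = 73.52 K.
Surface: T_s = (7)^¼·T_e = 119.6 K.
Warming: T_s − T_e = 46.07 K.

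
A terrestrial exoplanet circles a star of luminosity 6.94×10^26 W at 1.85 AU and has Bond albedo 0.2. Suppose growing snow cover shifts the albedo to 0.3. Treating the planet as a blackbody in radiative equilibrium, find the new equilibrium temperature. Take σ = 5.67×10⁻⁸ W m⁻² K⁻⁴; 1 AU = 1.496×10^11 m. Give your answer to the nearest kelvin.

Orbital distance: d = 1.85 AU = 2.768×10^11 m.
S = L/(4πd²) = 721.0 W m⁻².
T₂ = [S(1−α₂)/(4σ)]^(1/4) = [721.0·0.7/(4σ)]^(1/4) = 217.2 K.

217 K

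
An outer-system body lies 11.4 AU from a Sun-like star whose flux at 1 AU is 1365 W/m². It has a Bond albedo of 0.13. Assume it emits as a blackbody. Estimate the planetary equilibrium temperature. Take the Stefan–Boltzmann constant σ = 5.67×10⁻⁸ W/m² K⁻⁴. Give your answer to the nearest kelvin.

80 K

Flux at the orbit: S = 1365/(11.4)² = 10.50 W/m².
The planet absorbs (1−α)S over its disc πR² and re-emits over 4πR², so the mean absorbed flux is (1−0.13)·10.50/4 = 2.284 W/m².
In equilibrium σT⁴ equals this, so T = 79.67 K.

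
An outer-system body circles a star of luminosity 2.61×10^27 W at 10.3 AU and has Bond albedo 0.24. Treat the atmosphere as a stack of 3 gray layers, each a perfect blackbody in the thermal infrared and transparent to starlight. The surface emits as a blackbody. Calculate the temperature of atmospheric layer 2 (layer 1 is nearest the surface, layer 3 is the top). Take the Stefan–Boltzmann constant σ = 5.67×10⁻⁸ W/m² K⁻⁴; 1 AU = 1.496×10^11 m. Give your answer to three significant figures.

156 K

Orbital distance: d = 10.3 AU = 1.541×10^12 m.
Spreading L over a sphere of radius d: S = 2.61×10^27/(4π·1.54×10^12²) = 87.48 W/m².
Top-of-atmosphere balance: σT_e⁴ = S(1−α)/4 = 16.62 W/m² → T_e = 130.8 K.
Each opaque layer satisfies 2T_j⁴ = T_{j−1}⁴ + T_{j+1}⁴, giving T_k⁴ = (N+1−k)T_e⁴.
T_2 = (2)^(1/4)·130.8 = 155.6 K.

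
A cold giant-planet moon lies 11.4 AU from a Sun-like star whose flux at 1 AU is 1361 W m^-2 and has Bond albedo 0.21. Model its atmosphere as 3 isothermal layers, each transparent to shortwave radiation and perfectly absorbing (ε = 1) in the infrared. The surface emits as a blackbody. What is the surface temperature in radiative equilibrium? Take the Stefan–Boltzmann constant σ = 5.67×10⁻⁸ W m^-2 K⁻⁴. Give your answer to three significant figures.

Flux at the orbit: S = 1361/(11.4)² = 10.47 W m^-2.
Top-of-atmosphere balance: σT_e⁴ = S(1−α)/4 = 2.068 W m^-2 → T_e = 77.72 K.
Layer-by-layer balance gives σT_s⁴ = (N+1)σT_e⁴, so T_s = 4^¼·77.72 = 109.9 K.

110 K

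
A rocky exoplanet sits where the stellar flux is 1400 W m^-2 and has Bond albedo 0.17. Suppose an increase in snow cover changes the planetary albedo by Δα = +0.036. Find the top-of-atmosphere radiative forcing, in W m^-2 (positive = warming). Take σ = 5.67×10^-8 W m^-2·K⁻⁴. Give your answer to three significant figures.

The change in absorbed flux is Δ[S(1−α)/4] = −SΔα/4 = -12.60 W m^-2.

-12.6 W m^-2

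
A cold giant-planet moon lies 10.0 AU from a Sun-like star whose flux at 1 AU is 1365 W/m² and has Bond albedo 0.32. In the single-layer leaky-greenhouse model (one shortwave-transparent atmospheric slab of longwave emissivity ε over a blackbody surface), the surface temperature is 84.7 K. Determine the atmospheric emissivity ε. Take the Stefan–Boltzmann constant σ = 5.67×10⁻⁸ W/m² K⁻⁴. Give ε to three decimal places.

0.410

By the inverse-square law, S = 1365/10.0² = 13.65 W/m².
Effective temperature: T_e = [S(1−α)/(4σ)]^(1/4) = 79.98 K.
T_s⁴ = T_e⁴·2/(2−ε) → ε = 2 − 2(T_e/T_s)⁴ = 2 − 2·(79.98/84.7)⁴ = 0.4096.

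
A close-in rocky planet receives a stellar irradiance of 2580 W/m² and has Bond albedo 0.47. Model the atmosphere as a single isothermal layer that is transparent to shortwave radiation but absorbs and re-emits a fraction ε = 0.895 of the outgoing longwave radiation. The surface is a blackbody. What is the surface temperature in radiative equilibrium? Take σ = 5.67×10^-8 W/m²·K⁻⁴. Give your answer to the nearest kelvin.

323 kelvin

Effective emission temperature (TOA balance): σT_e⁴ = S(1−α)/4 = 341.9 W/m² → T_e = 278.7 K.
Surface balance with a leaky layer gives σT_s⁴ = σT_e⁴·2/(2−ε), so T_s = T_e·[2/(2−0.895)]^(1/4) = 323.2 K.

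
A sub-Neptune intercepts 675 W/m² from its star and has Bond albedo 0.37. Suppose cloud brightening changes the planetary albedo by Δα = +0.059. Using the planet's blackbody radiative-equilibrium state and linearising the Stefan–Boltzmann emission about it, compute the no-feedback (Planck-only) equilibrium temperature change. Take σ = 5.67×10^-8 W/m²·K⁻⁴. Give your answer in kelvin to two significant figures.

-4.9 kelvin

Unperturbed T_e = [675.0·(1−0.37)/(4σ)]^¼ = 208.1 K.
TOA radiative forcing: ΔF = −S·Δα/4 = −675.0·(+0.059)/4 = -9.956 W/m².
Planck response: λ_P = 4σT_e³ = 4·5.67×10⁻⁸·(208.1)³ = 2.044 W/m²/K.
So ΔT₀ = -9.956/2.044 = -4.87 K.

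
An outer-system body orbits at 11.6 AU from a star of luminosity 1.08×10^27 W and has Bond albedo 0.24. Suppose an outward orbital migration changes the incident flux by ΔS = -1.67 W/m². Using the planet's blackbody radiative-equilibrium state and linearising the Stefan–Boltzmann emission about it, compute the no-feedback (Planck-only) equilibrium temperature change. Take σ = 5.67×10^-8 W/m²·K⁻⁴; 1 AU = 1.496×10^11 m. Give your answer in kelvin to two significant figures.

d = 11.6 × 1.496×10^11 m = 1.735×10^12 m.
Spreading L over a sphere of radius d: S = 1.08×10^27/(4π·1.74×10^12²) = 28.54 W/m².
Unperturbed T_e = [28.54·(1−0.24)/(4σ)]^¼ = 98.89 K.
TOA radiative forcing: ΔF = (1−α)ΔS/4 = 0.76·(-1.67)/4 = -0.3173 W/m².
Planck response: λ_P = 4σT_e³ = 4·5.67×10⁻⁸·(98.89)³ = 0.2193 W/m²/K.
So ΔT₀ = -0.3173/0.2193 = -1.45 K.

-1.4 kelvin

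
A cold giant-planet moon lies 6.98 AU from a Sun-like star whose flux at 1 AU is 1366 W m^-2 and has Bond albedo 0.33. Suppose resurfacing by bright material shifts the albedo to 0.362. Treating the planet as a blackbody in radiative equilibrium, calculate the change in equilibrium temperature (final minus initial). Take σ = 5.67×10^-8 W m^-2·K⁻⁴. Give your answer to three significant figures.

-1.16 K

Flux at the orbit: S = 1366/(6.98)² = 28.04 W m^-2.
With α = 0.33, T₁ = 95.40 K.
Final:   T₂ = [S(1−0.362)/(4σ)]^(1/4) = 94.24 K.
ΔT = T₂ − T₁ = -1.160 K.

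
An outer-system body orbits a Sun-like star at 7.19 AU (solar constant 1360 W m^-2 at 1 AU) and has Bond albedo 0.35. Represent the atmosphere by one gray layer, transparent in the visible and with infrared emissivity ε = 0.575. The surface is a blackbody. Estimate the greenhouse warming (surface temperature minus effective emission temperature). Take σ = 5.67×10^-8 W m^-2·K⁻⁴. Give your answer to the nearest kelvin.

8 kelvin

By the inverse-square law, S = 1360/7.19² = 26.31 W m^-2.
Effective emission temperature (TOA balance): σT_e⁴ = S(1−α)/4 = 4.275 W m^-2 → T_e = 93.18 K.
Surface balance with a leaky layer gives σT_s⁴ = σT_e⁴·2/(2−ε), so T_s = T_e·[2/(2−0.575)]^(1/4) = 101.4 K.
T_s − T_e = 101.4 − 93.18 = 8.241 K.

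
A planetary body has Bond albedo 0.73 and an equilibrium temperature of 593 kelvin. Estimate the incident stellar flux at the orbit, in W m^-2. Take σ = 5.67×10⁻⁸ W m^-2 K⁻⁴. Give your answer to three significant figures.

From S(1−α)/4 = σT⁴: S = 4σT⁴/(1−α).
σT⁴ = 5.67×10⁻⁸·(593)⁴ = 7011 W m^-2.
So S = 4×7011/(1−0.73) = 1.039×10^5 W m^-2.

1.04×10^5 W m^-2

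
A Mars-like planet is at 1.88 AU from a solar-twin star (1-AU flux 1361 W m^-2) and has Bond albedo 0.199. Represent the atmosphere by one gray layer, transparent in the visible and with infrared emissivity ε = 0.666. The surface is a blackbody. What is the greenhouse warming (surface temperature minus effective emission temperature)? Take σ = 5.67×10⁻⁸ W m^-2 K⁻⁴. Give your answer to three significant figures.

Irradiance scales as 1/d², so S = 1361 W m^-2 × (1/1.88)² = 385.1 W m^-2.
The planet radiates to space at T_e = [S(1−α)/(4σ)]^(1/4) = 192.0 K.
Surface balance with a leaky layer gives σT_s⁴ = σT_e⁴·2/(2−ε), so T_s = T_e·[2/(2−0.666)]^(1/4) = 212.5 K.
T_s − T_e = 212.5 − 192.0 = 20.46 K.

20.5 kelvin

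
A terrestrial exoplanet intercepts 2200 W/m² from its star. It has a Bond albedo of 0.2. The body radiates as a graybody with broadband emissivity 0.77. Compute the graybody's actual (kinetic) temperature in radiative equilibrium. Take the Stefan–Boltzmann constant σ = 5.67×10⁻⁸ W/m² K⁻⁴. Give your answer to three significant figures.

Averaging over the sphere, the absorbed flux is S(1−α)/4 = 440.0 W/m².
Radiative balance εσT⁴ = 440.0 gives T = [440.0/(0.77·σ)]^(1/4) = 316.8 K.

317 K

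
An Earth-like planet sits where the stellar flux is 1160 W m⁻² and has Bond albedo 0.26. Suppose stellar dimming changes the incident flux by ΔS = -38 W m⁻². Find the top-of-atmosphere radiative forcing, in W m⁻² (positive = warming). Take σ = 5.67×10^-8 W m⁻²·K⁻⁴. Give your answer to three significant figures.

-7.03 W m⁻²

Only a fraction (1−α) is absorbed and it's spread over 4πR², so ΔF = (1−α)ΔS/4 = -7.030 W m⁻².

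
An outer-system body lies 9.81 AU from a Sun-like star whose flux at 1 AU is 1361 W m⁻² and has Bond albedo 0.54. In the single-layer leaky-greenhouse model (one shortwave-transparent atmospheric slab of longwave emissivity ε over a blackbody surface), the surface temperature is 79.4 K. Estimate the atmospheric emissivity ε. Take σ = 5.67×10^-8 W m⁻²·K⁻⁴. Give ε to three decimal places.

0.557

Flux at the orbit: S = 1361/(9.81)² = 14.14 W m⁻².
TOA balance gives T_e = 73.18 K.
Since (2−ε)/2 = (T_e/T_s)⁴ = 0.7217, ε = 0.5566.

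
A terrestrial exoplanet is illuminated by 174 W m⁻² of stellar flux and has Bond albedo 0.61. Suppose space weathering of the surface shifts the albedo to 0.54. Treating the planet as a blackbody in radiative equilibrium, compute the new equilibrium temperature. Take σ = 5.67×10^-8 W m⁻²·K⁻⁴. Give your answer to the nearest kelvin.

New equilibrium: T₂ = [(1−0.54)·174.0/(4σ)]^(1/4) = 137.1 K.

137 K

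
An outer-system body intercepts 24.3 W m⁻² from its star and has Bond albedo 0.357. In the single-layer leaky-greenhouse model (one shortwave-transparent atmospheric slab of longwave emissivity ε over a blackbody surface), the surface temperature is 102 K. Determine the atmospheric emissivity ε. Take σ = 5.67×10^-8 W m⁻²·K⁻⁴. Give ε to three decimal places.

0.727

TOA balance gives T_e = 91.11 K.
T_s⁴ = T_e⁴·2/(2−ε) → ε = 2 − 2(T_e/T_s)⁴ = 2 − 2·(91.11/102)⁴ = 0.7271.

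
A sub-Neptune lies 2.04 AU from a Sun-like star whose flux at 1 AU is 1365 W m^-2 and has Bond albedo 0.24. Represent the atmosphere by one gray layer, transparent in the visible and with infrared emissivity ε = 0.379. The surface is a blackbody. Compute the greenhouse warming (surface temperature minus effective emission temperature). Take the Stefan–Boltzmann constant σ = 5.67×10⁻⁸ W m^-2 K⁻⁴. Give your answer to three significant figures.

9.82 K

By the inverse-square law, S = 1365/2.04² = 328.0 W m^-2.
Effective emission temperature (TOA balance): σT_e⁴ = S(1−α)/4 = 62.32 W m^-2 → T_e = 182.1 K.
For a single slab of emissivity ε, T_s⁴ = 2T_e⁴/(2−ε); thus T_s = 182.1·(1.234)^(1/4) = 191.9 K.
Greenhouse warming: T_s − T_e = 9.820 K.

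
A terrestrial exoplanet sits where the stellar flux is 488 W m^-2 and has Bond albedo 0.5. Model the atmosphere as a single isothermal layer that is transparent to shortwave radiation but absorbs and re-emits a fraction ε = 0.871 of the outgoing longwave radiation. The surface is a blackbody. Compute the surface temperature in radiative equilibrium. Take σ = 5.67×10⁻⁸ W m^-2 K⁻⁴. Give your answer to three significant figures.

209 K

At the top of the atmosphere, σT_e⁴ = S(1−α)/4 = 61.00 W m^-2, giving T_e = 181.1 K.
The surface balance (absorbed SW + ε·downward IR = σT_s⁴) with T_a⁴ = T_s⁴/2 reduces to T_s = T_e·[2/(2−ε)]^¼ = 208.9 K.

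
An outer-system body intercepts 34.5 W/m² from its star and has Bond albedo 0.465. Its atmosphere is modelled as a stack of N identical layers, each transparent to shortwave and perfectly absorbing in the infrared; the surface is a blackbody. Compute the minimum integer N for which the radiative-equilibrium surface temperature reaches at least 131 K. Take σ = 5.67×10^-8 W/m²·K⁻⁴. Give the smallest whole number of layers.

3

OLR = S(1−α)/4 = 4.614 W/m²; the top layer radiates at T_e = 94.98 K.
Need (N+1)T_e⁴ ≥ T_s⁴, i.e. N+1 ≥ (131/94.98)⁴ = 3.619.
So N ≥ 2.619; the smallest integer is N = 3.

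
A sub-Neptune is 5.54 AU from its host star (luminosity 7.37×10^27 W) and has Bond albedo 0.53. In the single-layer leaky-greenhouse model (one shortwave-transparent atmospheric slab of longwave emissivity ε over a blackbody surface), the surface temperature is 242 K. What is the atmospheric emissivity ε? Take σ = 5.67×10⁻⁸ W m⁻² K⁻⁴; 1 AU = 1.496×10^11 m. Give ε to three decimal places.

d = 5.54 × 1.496×10^11 m = 8.288×10^11 m.
S = L/(4πd²) = 853.8 W m⁻².
TOA balance gives T_e = 205.1 K.
Inverting T_s⁴ = 2T_e⁴/(2−ε): (T_e/T_s)⁴ = 0.5159, so ε = 2(1 − 0.5159) = 0.9682.

0.968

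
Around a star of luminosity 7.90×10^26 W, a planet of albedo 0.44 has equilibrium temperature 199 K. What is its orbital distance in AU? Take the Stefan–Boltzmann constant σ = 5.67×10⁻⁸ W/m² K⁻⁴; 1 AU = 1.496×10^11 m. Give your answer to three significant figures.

2.10 AU

Energy balance gives S = 4σT⁴/(1−α) = 635.1 W/m².
Then d = [L/(4πS)]^(1/2) = 3.146×10^11 m, i.e. 2.103 AU.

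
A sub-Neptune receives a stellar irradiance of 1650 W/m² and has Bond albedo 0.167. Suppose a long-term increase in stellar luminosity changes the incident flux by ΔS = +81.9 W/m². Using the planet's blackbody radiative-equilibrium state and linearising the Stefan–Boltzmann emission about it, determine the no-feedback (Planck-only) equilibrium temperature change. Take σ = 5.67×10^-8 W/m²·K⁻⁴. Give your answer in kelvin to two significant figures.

Unperturbed T_e = [1650·(1−0.167)/(4σ)]^¼ = 279.0 K.
TOA radiative forcing: ΔF = (1−α)ΔS/4 = 0.833·(+81.9)/4 = 17.06 W/m².
Planck response: λ_P = 4σT_e³ = 4·5.67×10⁻⁸·(279.0)³ = 4.926 W/m²/K.
Hence the no-feedback warming is ΔF/(4σT_e³) = 3.46 K.

3.5 kelvin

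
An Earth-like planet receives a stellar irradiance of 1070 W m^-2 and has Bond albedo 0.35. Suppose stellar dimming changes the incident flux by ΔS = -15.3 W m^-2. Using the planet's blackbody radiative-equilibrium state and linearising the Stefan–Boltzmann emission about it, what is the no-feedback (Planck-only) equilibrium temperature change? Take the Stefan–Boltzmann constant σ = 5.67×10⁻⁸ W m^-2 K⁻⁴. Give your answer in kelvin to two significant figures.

Unperturbed T_e = [1070·(1−0.35)/(4σ)]^¼ = 235.3 K.
Only a fraction (1−α) is absorbed and it's spread over 4πR², so ΔF = (1−α)ΔS/4 = -2.486 W m^-2.
The Planck feedback parameter is 4σT_e³ = 2.956 W m^-2/K.
So ΔT₀ = -2.486/2.956 = -0.841 K.

-0.84 kelvin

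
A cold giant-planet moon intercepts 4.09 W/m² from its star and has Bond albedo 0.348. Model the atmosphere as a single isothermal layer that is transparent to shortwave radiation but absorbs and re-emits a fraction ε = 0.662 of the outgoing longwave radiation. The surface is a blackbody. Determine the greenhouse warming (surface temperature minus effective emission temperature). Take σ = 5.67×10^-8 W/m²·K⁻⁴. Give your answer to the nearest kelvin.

6 K

At the top of the atmosphere, σT_e⁴ = S(1−α)/4 = 0.6667 W/m², giving T_e = 58.56 K.
Surface balance with a leaky layer gives σT_s⁴ = σT_e⁴·2/(2−ε), so T_s = T_e·[2/(2−0.662)]^(1/4) = 64.75 K.
Greenhouse warming: T_s − T_e = 6.190 K.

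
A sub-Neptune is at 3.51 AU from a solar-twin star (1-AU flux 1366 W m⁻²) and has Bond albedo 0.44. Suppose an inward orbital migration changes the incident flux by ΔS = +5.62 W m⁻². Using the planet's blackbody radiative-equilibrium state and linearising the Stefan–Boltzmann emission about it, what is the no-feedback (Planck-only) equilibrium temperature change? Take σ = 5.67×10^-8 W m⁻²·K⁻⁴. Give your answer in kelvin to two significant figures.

1.6 kelvin

Irradiance scales as 1/d², so S = 1366 W m⁻² × (1/3.51)² = 110.9 W m⁻².
Unperturbed T_e = [110.9·(1−0.44)/(4σ)]^¼ = 128.6 K.
ΔF = Δ[S(1−α)]/4 = (1−0.44)·+5.62/4 = 0.7868 W m⁻².
Linearising σT⁴ gives d(σT⁴)/dT = 4σT_e³ = 0.4827 W m⁻² per K.
ΔT₀ = ΔF/λ_P = 0.7868/0.4827 = 1.63 K.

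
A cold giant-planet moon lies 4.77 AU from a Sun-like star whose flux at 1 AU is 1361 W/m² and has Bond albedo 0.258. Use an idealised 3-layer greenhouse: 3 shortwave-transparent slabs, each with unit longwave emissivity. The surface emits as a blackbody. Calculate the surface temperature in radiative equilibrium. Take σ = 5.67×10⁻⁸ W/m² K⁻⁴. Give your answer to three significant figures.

By the inverse-square law, S = 1361/4.77² = 59.82 W/m².
OLR = S(1−α)/4 = 11.10 W/m²; the top layer radiates at T_e = 118.3 K.
With N = 3 opaque layers, T_s = (N+1)^(1/4)·T_e = 4^(1/4)·118.3 = 167.3 K.

167 K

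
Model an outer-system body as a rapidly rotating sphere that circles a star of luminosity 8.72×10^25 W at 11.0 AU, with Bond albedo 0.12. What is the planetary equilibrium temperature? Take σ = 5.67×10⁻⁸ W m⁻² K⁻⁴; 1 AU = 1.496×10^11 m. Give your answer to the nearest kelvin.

56 K

d = 11.0 × 1.496×10^11 m = 1.646×10^12 m.
Flux at the orbit: S = L/(4πd²) = 8.72×10^25/(4π·(1.65×10^12)²) = 2.562 W m⁻².
Absorbed flux (global mean): S(1−α)/4 = 2.562·0.88/4 = 0.5637 W m⁻².
Set σT⁴ = 0.5637 → T = (0.5637/σ)^(1/4) = 56.15 K.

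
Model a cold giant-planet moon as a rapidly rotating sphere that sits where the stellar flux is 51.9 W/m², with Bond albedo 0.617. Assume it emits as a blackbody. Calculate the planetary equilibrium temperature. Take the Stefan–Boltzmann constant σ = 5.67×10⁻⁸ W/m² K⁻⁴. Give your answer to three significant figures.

96.8 kelvin

Averaging over the sphere, the absorbed flux is S(1−α)/4 = 4.969 W/m².
In equilibrium σT⁴ equals this, so T = 96.76 K.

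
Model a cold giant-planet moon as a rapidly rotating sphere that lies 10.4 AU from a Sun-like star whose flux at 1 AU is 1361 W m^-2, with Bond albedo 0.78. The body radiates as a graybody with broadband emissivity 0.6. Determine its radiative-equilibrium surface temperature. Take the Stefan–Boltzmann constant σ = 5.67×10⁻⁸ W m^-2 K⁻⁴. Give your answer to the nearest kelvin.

Flux at the orbit: S = 1361/(10.4)² = 12.58 W m^-2.
The planet absorbs (1−α)S over its disc πR² and re-emits over 4πR², so the mean absorbed flux is (1−0.78)·12.58/4 = 0.6921 W m^-2.
Equating to εσT⁴ with ε = 0.6: T = (0.6921/0.6σ)^(1/4) = 67.16 K.

67 kelvin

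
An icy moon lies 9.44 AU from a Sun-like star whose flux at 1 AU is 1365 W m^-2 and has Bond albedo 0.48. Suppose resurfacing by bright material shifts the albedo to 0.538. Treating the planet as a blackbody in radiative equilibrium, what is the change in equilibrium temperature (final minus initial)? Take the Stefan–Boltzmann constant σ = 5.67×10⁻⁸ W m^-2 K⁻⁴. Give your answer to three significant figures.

-2.24 K

Irradiance scales as 1/d², so S = 1365 W m^-2 × (1/9.44)² = 15.32 W m^-2.
With α = 0.48, T₁ = 76.98 K.
After:  T₂ = [15.32·0.462/(4σ)]^(1/4) = 74.74 K.
ΔT = T₂ − T₁ = -2.243 K.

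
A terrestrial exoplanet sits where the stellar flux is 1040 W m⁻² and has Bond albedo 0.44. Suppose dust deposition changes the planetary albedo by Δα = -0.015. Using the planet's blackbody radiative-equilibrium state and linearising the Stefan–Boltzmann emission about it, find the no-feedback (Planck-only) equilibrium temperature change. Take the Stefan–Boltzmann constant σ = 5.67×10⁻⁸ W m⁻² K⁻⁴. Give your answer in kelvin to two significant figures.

Unperturbed T_e = [1040·(1−0.44)/(4σ)]^¼ = 225.1 K.
ΔF = −(S/4)Δα = −(1040/4)×(-0.015) = 3.900 W m⁻².
Planck response: λ_P = 4σT_e³ = 4·5.67×10⁻⁸·(225.1)³ = 2.587 W m⁻²/K.
ΔT₀ = ΔF/λ_P = 3.900/2.587 = 1.51 K.

1.5 kelvin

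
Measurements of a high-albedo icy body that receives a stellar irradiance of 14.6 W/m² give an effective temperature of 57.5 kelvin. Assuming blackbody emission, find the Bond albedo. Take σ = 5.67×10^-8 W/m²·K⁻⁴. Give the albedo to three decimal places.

0.830

Rearranging the radiative balance, α = 1 − 4σT⁴/S.
4σT⁴ = 4·5.67×10⁻⁸·(57.5)⁴ = 2.479 W/m².
1−α = 2.479/14.60 = 0.1698, so α = 0.8302.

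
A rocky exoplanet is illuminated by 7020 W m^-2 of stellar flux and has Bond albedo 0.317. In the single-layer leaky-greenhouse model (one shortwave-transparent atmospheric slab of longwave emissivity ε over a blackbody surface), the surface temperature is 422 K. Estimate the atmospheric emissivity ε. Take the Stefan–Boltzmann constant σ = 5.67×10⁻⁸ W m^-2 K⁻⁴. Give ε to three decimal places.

0.667

Effective temperature: T_e = [S(1−α)/(4σ)]^(1/4) = 381.3 K.
Inverting T_s⁴ = 2T_e⁴/(2−ε): (T_e/T_s)⁴ = 0.6666, so ε = 2(1 − 0.6666) = 0.6668.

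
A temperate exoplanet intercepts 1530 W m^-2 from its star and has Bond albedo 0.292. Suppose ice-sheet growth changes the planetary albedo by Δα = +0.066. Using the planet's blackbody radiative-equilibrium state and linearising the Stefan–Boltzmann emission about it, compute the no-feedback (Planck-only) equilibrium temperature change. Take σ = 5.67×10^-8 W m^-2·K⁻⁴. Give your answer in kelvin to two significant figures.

-6.1 kelvin

Reference equilibrium: T_e = [S(1−α)/(4σ)]^(1/4) = 262.9 K.
The change in absorbed flux is Δ[S(1−α)/4] = −SΔα/4 = -25.25 W m^-2.
Planck response: λ_P = 4σT_e³ = 4·5.67×10⁻⁸·(262.9)³ = 4.121 W m^-2/K.
Hence the no-feedback warming is ΔF/(4σT_e³) = -6.13 K.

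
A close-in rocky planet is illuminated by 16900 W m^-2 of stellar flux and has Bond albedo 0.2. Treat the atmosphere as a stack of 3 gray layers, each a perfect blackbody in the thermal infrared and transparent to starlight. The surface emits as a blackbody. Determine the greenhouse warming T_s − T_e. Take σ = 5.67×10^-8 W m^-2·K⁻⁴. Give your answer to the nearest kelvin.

Top-of-atmosphere balance: σT_e⁴ = S(1−α)/4 = 3380 W m^-2 → T_e = 494.1 K.
Surface: T_s = (4)^¼·T_e = 698.8 K.
So the greenhouse effect raises the surface by 698.8 − 494.1 = 204.7 K.

205 kelvin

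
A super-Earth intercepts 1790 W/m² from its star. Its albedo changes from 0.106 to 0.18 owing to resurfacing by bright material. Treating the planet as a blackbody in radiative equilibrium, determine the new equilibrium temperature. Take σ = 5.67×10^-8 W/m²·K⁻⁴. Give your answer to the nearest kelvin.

284 K

T₂ = [S(1−α₂)/(4σ)]^(1/4) = [1790·0.82/(4σ)]^(1/4) = 283.6 K.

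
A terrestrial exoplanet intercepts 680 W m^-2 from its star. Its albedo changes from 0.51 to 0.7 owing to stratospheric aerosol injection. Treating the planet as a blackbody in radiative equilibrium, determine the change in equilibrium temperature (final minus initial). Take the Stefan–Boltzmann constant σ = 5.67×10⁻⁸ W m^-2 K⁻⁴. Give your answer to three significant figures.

Before: T₁ = [680.0·0.49/(4σ)]^(1/4) = 195.8 K.
Final:   T₂ = [S(1−0.7)/(4σ)]^(1/4) = 173.2 K.
Change: 173.2 − 195.8 = -22.60 K.

-22.6 K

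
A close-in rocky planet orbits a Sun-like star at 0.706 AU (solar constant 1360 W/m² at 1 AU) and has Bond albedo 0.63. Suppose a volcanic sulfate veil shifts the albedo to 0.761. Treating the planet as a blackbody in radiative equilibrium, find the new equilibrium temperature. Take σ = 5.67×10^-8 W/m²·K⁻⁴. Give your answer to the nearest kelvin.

By the inverse-square law, S = 1360/0.706² = 2729 W/m².
T₂ = [S(1−α₂)/(4σ)]^(1/4) = [2729·0.239/(4σ)]^(1/4) = 231.6 K.

232 K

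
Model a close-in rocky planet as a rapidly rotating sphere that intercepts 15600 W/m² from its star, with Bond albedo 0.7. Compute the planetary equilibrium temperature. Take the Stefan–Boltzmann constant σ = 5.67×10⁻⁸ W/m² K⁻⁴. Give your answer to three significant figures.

Absorbed flux (global mean): S(1−α)/4 = 15600·0.3/4 = 1170 W/m².
In equilibrium σT⁴ equals this, so T = 379.0 K.

379 K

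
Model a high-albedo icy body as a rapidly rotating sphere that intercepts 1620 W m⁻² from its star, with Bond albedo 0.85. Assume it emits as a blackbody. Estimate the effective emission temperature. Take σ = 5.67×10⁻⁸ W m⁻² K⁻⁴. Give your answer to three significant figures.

Absorbed flux (global mean): S(1−α)/4 = 1620·0.15/4 = 60.75 W m⁻².
In equilibrium σT⁴ equals this, so T = 180.9 K.

181 K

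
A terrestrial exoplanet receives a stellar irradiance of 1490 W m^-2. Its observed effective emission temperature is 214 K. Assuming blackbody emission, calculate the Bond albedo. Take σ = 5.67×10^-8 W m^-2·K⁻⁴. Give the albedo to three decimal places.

From σT⁴ = S(1−α)/4 we invert for α: 1−α = 4σT⁴/S.
σT⁴ = 118.9 W m^-2, so 4σT⁴ = 475.7 W m^-2.
Hence α = 1 − 475.7/1490 = 0.6808.

0.681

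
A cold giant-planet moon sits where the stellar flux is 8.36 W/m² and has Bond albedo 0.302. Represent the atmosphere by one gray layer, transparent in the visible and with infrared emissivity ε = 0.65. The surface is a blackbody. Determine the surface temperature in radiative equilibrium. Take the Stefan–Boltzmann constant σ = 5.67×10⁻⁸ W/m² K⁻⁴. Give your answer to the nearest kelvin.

79 K

Effective emission temperature (TOA balance): σT_e⁴ = S(1−α)/4 = 1.459 W/m² → T_e = 71.22 K.
The surface balance (absorbed SW + ε·downward IR = σT_s⁴) with T_a⁴ = T_s⁴/2 reduces to T_s = T_e·[2/(2−ε)]^¼ = 78.57 K.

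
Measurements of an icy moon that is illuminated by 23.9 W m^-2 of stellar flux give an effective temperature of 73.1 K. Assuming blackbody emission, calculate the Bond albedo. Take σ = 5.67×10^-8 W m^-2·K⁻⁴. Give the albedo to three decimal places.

0.729

Energy balance: S(1−α)/4 = σT⁴, so 1−α = 4σT⁴/S.
σT⁴ = 1.619 W m^-2, so 4σT⁴ = 6.476 W m^-2.
Hence α = 1 − 6.476/23.90 = 0.7290.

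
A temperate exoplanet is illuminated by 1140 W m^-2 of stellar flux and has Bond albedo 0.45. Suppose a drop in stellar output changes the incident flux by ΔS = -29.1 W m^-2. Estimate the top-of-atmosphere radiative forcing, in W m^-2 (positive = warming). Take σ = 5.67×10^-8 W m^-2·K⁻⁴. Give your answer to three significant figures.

-4.00 W m^-2

Only a fraction (1−α) is absorbed and it's spread over 4πR², so ΔF = (1−α)ΔS/4 = -4.001 W m^-2.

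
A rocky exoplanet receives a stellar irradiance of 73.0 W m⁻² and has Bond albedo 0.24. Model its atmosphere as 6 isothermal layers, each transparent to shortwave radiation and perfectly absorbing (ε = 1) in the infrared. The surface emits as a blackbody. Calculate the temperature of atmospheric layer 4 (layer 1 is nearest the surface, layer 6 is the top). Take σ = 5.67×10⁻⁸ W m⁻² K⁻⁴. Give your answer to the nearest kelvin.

165 K

OLR = S(1−α)/4 = 13.87 W m⁻²; the top layer radiates at T_e = 125.1 K.
Each opaque layer satisfies 2T_j⁴ = T_{j−1}⁴ + T_{j+1}⁴, giving T_k⁴ = (N+1−k)T_e⁴.
T_4 = (3)^(1/4)·125.1 = 164.6 K.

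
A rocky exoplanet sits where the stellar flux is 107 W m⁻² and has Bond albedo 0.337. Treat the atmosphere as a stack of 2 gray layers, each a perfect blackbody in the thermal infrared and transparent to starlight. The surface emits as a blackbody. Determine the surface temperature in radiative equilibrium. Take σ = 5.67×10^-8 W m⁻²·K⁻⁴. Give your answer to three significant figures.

175 kelvin

The effective emission temperature is T_e = [S(1−α)/(4σ)]^¼ = 133.0 K.
Layer-by-layer balance gives σT_s⁴ = (N+1)σT_e⁴, so T_s = 3^¼·133.0 = 175.0 K.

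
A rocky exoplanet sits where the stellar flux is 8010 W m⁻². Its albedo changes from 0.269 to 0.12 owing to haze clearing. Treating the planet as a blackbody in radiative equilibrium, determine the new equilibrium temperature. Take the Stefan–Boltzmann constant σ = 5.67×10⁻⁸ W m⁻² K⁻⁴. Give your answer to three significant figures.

T₂ = [S(1−α₂)/(4σ)]^(1/4) = [8010·0.88/(4σ)]^(1/4) = 419.9 K.

420 kelvin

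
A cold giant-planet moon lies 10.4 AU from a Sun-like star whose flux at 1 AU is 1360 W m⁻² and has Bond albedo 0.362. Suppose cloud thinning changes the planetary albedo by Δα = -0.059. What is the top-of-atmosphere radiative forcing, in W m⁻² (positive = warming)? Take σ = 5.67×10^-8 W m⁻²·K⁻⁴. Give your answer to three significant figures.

0.185 W m⁻²

Irradiance scales as 1/d², so S = 1360 W m⁻² × (1/10.4)² = 12.57 W m⁻².
The change in absorbed flux is Δ[S(1−α)/4] = −SΔα/4 = 0.1855 W m⁻².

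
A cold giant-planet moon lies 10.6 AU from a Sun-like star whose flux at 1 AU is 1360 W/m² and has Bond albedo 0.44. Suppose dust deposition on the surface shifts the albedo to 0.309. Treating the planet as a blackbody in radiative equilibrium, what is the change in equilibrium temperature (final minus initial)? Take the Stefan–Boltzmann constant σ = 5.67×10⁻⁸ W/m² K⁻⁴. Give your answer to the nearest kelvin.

By the inverse-square law, S = 1360/10.6² = 12.10 W/m².
With α = 0.44, T₁ = 73.94 K.
After:  T₂ = [12.10·0.691/(4σ)]^(1/4) = 77.93 K.
ΔT = T₂ − T₁ = 3.989 K.

4 K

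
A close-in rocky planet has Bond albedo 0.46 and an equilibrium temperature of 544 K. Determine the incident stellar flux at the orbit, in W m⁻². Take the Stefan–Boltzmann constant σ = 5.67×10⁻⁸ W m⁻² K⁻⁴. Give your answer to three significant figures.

36800 W m⁻²

From S(1−α)/4 = σT⁴: S = 4σT⁴/(1−α).
The emitted flux is σT⁴ = 4966 W m⁻².
S = 4·4966/0.54 = 36780 W m⁻².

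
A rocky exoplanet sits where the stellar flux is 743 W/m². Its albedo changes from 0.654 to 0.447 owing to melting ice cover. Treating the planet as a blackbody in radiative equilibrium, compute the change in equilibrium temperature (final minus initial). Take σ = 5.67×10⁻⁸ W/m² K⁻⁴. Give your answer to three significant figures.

Before: T₁ = [743.0·0.346/(4σ)]^(1/4) = 183.5 K.
After:  T₂ = [743.0·0.553/(4σ)]^(1/4) = 206.3 K.
ΔT = T₂ − T₁ = 22.82 K.

22.8 K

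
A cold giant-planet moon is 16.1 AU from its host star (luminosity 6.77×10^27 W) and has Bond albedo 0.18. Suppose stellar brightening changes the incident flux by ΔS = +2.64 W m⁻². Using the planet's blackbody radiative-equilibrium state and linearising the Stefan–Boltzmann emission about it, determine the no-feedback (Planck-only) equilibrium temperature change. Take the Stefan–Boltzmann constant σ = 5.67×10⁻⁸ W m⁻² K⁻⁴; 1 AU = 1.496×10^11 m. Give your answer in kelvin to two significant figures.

0.96 kelvin

d = 16.1 × 1.496×10^11 m = 2.409×10^12 m.
Spreading L over a sphere of radius d: S = 6.77×10^27/(4π·2.41×10^12²) = 92.87 W m⁻².
Unperturbed T_e = [92.87·(1−0.18)/(4σ)]^¼ = 135.4 K.
ΔF = Δ[S(1−α)]/4 = (1−0.18)·+2.64/4 = 0.5412 W m⁻².
The Planck feedback parameter is 4σT_e³ = 0.5626 W m⁻²/K.
ΔT₀ = ΔF/λ_P = 0.5412/0.5626 = 0.962 K.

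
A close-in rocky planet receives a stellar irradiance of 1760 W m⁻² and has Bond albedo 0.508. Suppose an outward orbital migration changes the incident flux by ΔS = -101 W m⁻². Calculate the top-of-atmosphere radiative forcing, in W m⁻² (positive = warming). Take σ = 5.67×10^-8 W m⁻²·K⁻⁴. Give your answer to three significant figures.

-12.4 W m⁻²

ΔF = Δ[S(1−α)]/4 = (1−0.508)·-101/4 = -12.42 W m⁻².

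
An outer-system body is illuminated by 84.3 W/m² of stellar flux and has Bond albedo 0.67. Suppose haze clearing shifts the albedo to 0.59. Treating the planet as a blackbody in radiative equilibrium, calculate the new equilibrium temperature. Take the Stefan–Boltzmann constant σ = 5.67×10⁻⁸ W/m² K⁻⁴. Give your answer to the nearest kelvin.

111 K

T₂ = [S(1−α₂)/(4σ)]^(1/4) = [84.30·0.41/(4σ)]^(1/4) = 111.1 K.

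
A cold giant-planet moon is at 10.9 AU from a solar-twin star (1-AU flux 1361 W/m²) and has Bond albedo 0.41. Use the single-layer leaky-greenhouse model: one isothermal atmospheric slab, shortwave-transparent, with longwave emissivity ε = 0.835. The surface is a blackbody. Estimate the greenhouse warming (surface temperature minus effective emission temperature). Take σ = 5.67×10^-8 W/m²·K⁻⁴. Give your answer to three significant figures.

Flux at the orbit: S = 1361/(10.9)² = 11.46 W/m².
Effective emission temperature (TOA balance): σT_e⁴ = S(1−α)/4 = 1.690 W/m² → T_e = 73.88 K.
Surface balance with a leaky layer gives σT_s⁴ = σT_e⁴·2/(2−ε), so T_s = T_e·[2/(2−0.835)]^(1/4) = 84.57 K.
T_s − T_e = 84.57 − 73.88 = 10.69 K.

10.7 kelvin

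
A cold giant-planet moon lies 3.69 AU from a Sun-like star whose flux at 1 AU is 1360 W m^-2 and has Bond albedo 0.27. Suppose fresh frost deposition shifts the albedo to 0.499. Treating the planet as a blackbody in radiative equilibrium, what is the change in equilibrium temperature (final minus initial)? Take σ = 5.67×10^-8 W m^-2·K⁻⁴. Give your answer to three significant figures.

Flux at the orbit: S = 1360/(3.69)² = 99.88 W m^-2.
Before: T₁ = [99.88·0.73/(4σ)]^(1/4) = 133.9 K.
Final:   T₂ = [S(1−0.499)/(4σ)]^(1/4) = 121.9 K.
Change: 121.9 − 133.9 = -12.03 K.

-12.0 K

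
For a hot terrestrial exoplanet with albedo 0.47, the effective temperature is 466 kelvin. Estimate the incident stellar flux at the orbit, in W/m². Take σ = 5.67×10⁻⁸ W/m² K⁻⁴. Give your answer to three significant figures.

Invert the energy balance for S: S = 4σT⁴/(1−α).
σT⁴ = 5.67×10⁻⁸·(466)⁴ = 2674 W/m².
S = 4·2674/0.53 = 20180 W/m².

20200 W/m²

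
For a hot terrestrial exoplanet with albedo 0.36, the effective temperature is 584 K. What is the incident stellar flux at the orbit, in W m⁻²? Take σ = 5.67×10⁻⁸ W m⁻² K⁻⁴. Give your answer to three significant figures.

41200 W m⁻²

Invert the energy balance for S: S = 4σT⁴/(1−α).
σT⁴ = 5.67×10⁻⁸·(584)⁴ = 6595 W m⁻².
So S = 4×6595/(1−0.36) = 41220 W m⁻².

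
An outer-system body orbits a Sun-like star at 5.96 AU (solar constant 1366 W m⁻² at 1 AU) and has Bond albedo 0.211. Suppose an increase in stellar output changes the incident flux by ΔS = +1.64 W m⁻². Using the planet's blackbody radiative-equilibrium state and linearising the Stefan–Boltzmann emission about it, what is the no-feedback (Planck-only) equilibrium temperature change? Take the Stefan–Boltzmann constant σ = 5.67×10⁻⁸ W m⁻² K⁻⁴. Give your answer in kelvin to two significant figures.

1.1 K

By the inverse-square law, S = 1366/5.96² = 38.46 W m⁻².
Reference equilibrium: T_e = [S(1−α)/(4σ)]^(1/4) = 107.5 K.
Only a fraction (1−α) is absorbed and it's spread over 4πR², so ΔF = (1−α)ΔS/4 = 0.3235 W m⁻².
The Planck feedback parameter is 4σT_e³ = 0.2821 W m⁻²/K.
Hence the no-feedback warming is ΔF/(4σT_e³) = 1.15 K.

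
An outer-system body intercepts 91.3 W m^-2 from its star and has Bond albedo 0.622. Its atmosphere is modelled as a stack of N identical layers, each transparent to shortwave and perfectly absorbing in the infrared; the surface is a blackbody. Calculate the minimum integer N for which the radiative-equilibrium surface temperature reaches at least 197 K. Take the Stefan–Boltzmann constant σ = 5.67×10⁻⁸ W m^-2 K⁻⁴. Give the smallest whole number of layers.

Top-of-atmosphere balance: σT_e⁴ = S(1−α)/4 = 8.628 W m^-2 → T_e = 111.1 K.
Since T_s⁴ = (N+1)T_e⁴, we need N ≥ (T_s/T_e)⁴ − 1 = 8.898.
Rounding up, N = 9.

9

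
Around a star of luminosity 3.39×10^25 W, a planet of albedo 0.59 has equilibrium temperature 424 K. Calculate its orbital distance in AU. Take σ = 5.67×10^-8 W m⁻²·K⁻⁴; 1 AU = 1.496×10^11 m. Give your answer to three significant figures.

0.0821 AU

Energy balance gives S = 4σT⁴/(1−α) = 17880 W m⁻².
S = L/(4πd²) → d = √(L/4πS) = √(3.39×10^25/(4π·17880)) = 1.228×10^10 m = 0.08211 AU.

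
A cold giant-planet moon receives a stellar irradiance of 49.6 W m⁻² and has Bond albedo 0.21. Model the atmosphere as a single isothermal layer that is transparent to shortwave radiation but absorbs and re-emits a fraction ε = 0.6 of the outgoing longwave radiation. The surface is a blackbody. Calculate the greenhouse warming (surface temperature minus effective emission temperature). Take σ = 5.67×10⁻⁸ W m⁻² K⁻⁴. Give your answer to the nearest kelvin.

11 kelvin

The planet radiates to space at T_e = [S(1−α)/(4σ)]^(1/4) = 114.6 K.
Surface balance with a leaky layer gives σT_s⁴ = σT_e⁴·2/(2−ε), so T_s = T_e·[2/(2−0.6)]^(1/4) = 125.3 K.
The atmosphere warms the surface by 10.69 K.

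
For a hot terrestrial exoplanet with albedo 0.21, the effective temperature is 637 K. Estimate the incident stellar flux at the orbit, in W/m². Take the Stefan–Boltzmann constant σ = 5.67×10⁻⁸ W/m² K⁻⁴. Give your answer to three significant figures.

47300 W/m²

Invert the energy balance for S: S = 4σT⁴/(1−α).
The emitted flux is σT⁴ = 9336 W/m².
S = 4·9336/0.79 = 47270 W/m².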